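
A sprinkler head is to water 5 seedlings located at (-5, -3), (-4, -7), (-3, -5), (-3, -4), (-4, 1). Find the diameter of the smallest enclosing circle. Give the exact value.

8

A smallest enclosing disk is always determined by at most three of the input points on its boundary.
The farthest pair is (-4, -7)–(-4, 1) with squared distance 64. The circle on this segment as diameter has centre (-4, -3) and r² = 64/4 = 16.
Check (-5, -3): distance² to centre = 1 ≤ 16, so it lies inside.
All remaining points lie in this disk, and no smaller disk contains both endpoints, so this is the minimum enclosing circle.
Diameter = 2r = 2√16 = 8.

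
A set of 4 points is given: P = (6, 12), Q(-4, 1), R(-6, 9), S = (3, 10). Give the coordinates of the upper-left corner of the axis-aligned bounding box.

(-6, 12)

x-range [-6, 6], y-range [1, 12].
The upper-left corner is (-6, 12).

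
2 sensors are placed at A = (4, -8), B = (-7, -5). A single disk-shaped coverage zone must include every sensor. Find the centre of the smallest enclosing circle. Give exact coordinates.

The smallest circle enclosing two points has them as diameter endpoints.
Centre = midpoint = (-1.5, -6.5); r² = |AB|²/4 = 130/4 = 32.5.
Centre = (-1.5, -6.5).

(-1.5, -6.5)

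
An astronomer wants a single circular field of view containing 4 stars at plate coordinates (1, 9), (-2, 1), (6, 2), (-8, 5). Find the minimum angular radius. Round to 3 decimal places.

A smallest enclosing disk is always determined by at most three of the input points on its boundary.
The farthest pair is (6, 2)–(-8, 5) with squared distance 205. The circle on this segment as diameter has centre (-1, 3.5) and r² = 205/4 = 51.25.
Check (1, 9): distance² to centre = 34.25 ≤ 51.25, so it lies inside.
All remaining points lie in this disk, and no smaller disk contains both endpoints, so this is the minimum enclosing circle.
r = √(51.25) ≈ 7.159.

7.159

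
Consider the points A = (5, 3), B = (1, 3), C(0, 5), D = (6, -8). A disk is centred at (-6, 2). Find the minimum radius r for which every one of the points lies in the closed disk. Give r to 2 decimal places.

The required radius is the distance from (-6, 2) to the farthest point.
Squared distances: 122, 50, 45, 244.
Maximum is 244, attained at D.
r = √244 ≈ 15.62.

15.62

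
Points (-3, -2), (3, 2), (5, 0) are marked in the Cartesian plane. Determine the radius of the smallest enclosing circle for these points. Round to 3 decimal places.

4.123

Call the three points A, B, C in the order given.
Side lengths²: AB² = 52, AC² = 68, BC² = 8.
Since AC² = 68 ≥ 52 + 8 = 60, the angle opposite AC is not acute, so the smallest enclosing circle has AC as diameter.
Centre = midpoint of AC = (1, -1), r² = 68/4 = 17.
r = √17 ≈ 4.123.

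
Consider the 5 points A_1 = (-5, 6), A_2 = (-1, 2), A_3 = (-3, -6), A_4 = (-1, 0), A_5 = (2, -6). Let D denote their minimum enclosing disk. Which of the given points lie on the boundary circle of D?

By Welzl's lemma the MEC is supported by two points (diametrically opposite) or three points (on a circumcircle).
The farthest pair is A_1–A_5 with squared distance 193. The circle on this segment as diameter has centre (-1.5, 0) and r² = 193/4 = 48.25.
Check A_2: distance² to centre = 4.25 ≤ 48.25, so it lies inside.
All remaining points lie in this disk, and no smaller disk contains both endpoints, so this is the minimum enclosing circle.
The points at distance exactly r from the centre are A_1, A_5 — 2 points.

A_1, A_5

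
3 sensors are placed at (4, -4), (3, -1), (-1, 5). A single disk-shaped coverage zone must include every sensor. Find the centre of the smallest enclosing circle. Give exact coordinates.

(1.5, 0.5)

Call the three points A, B, C in the order given.
Side lengths²: AB² = 10, AC² = 106, BC² = 52.
Since AC² = 106 ≥ 52 + 10 = 62, the angle opposite AC is not acute, so the smallest enclosing circle has AC as diameter.
Centre = midpoint of AC = (1.5, 0.5), r² = 106/4 = 26.5.
Centre = (1.5, 0.5).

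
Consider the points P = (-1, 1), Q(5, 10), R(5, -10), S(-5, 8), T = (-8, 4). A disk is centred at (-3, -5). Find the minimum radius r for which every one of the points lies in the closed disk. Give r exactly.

The required radius is the distance from (-3, -5) to the farthest point.
Squared distances: 40, 289, 89, 173, 106.
Maximum is 289, attained at Q.
r = √289 = 17.

17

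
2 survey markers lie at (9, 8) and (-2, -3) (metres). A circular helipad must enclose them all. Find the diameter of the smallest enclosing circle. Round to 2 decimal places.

The smallest circle enclosing two points has them as diameter endpoints.
Centre = midpoint = (3.5, 2.5); r² = |(9, 8)−(-2, -3)|²/4 = 242/4 = 60.5.
Diameter = 2r = 2√(60.5) ≈ 15.56.

15.56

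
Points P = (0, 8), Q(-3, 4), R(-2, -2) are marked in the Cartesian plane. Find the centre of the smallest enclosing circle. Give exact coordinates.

(-1, 3)

Side lengths²: PQ² = 25, PR² = 104, QR² = 37.
Since PR² = 104 ≥ 37 + 25 = 62, the angle opposite PR is not acute, so the smallest enclosing circle has PR as diameter.
Centre = midpoint of PR = (-1, 3), r² = 104/4 = 26.
Centre = (-1, 3).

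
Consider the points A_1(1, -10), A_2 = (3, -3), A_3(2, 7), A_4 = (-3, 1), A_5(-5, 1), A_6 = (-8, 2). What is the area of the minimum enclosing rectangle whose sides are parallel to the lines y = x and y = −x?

In coordinates u = x + y, v = x − y the rectangle is axis-aligned; the map (x,y)→(u,v) scales areas by 2.
u-values: -9, 0, 9, -2, -4, -6; range = 9 − (-9) = 18.
v-values: 11, 6, -5, -4, -6, -10; range = 11 − (-10) = 21.
Area = (18 × 21) / 2 = 189.

189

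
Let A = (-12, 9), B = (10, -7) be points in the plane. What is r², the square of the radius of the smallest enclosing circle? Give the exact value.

185

The smallest circle enclosing two points has them as diameter endpoints.
Centre = midpoint = (-1, 1); r² = |AB|²/4 = 740/4 = 185.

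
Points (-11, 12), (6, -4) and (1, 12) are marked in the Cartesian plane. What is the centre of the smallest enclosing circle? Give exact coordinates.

Call the three points A, B, C in the order given.
Side lengths²: AB² = 545, AC² = 144, BC² = 281.
Since AB² = 545 ≥ 281 + 144 = 425, the angle opposite AB is not acute, so the smallest enclosing circle has AB as diameter.
Centre = midpoint of AB = (-2.5, 4), r² = 545/4 = 136.25.
Centre = (-2.5, 4).

(-2.5, 4)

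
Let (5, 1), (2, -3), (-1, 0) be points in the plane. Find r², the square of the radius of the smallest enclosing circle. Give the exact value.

Call the three points A, B, C in the order given.
Side lengths²: AB² = 25, AC² = 37, BC² = 18.
Since AC² = 37 < 25 + 18 = 43, the triangle is acute, so the smallest enclosing circle is the circumcircle.
Circumcentre = (29/14, 1/14), r² = 925/98.

925/98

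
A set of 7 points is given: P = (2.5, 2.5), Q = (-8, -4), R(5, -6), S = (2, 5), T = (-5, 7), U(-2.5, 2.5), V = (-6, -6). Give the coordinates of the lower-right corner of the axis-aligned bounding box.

x-range [-8, 5], y-range [-6, 7].
The lower-right corner is (5, -6).

(5, -6)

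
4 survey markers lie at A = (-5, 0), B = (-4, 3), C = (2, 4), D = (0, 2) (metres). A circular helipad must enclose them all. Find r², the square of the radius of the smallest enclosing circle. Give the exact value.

16.25

By Welzl's lemma the MEC is supported by two points (diametrically opposite) or three points (on a circumcircle).
The farthest pair is A–C with squared distance 65. The circle on this segment as diameter has centre (-1.5, 2) and r² = 65/4 = 16.25.
Check B: distance² to centre = 7.25 ≤ 16.25, so it lies inside.
All remaining points lie in this disk, and no smaller disk contains both endpoints, so this is the minimum enclosing circle.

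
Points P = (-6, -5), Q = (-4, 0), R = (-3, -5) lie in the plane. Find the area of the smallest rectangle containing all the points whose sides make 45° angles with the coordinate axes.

21

In coordinates u = x + y, v = x − y the rectangle is axis-aligned; the map (x,y)→(u,v) scales areas by 2.
u-values: -11, -4, -8; range = -4 − (-11) = 7.
v-values: -1, -4, 2; range = 2 − (-4) = 6.
Area = (7 × 6) / 2 = 21.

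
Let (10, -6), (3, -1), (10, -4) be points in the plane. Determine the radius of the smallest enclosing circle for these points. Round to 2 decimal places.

Call the three points A, B, C in the order given.
Side lengths²: AB² = 74, AC² = 4, BC² = 58.
Since AB² = 74 ≥ 58 + 4 = 62, the angle opposite AB is not acute, so the smallest enclosing circle has AB as diameter.
Centre = midpoint of AB = (6.5, -3.5), r² = 74/4 = 18.5.
r = √(18.5) ≈ 4.30.

4.30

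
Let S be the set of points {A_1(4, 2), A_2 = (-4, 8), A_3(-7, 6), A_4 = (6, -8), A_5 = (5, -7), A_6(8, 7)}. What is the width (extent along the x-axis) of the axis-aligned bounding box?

15

max x = 8, min x = -7, so width = 15.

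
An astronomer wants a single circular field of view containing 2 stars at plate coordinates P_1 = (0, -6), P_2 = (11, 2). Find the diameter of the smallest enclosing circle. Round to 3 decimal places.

The smallest circle enclosing two points has them as diameter endpoints.
Centre = midpoint = (5.5, -2); r² = |P_1P_2|²/4 = 185/4 = 46.25.
Diameter = 2r = 2√(46.25) ≈ 13.601.

13.601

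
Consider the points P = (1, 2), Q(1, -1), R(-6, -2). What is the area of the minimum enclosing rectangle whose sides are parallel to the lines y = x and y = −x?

In coordinates u = x + y, v = x − y the rectangle is axis-aligned; the map (x,y)→(u,v) scales areas by 2.
u-values: 3, 0, -8; range = 3 − (-8) = 11.
v-values: -1, 2, -4; range = 2 − (-4) = 6.
Area = (11 × 6) / 2 = 33.

33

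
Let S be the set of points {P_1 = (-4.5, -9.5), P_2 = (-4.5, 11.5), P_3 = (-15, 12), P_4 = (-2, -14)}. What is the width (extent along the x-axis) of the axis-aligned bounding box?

13

max x = -2, min x = -15, so width = 13.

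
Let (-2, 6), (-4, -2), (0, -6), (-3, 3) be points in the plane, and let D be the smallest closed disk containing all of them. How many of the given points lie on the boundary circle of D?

2

The farthest pair is (-2, 6)–(0, -6) with squared distance 148. The circle on this segment as diameter has centre (-1, 0) and r² = 148/4 = 37.
Check (-4, -2): distance² to centre = 13 ≤ 37, so it lies inside.
All remaining points lie in this disk, and no smaller disk contains both endpoints, so this is the minimum enclosing circle.
The points at distance exactly r from the centre are (-2, 6), (0, -6) — 2 points.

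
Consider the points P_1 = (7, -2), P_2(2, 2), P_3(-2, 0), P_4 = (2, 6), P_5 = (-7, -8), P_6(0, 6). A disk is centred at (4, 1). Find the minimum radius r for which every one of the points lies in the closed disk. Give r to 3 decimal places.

The required radius is the distance from (4, 1) to the farthest point.
Squared distances: 18, 5, 37, 29, 202, 41.
Maximum is 202, attained at P_5.
r = √202 ≈ 14.213.

14.213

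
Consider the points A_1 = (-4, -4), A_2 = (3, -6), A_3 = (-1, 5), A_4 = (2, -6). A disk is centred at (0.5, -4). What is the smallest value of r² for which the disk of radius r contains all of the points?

83.25

The required radius is the distance from (0.5, -4) to the farthest point.
Squared distances: 20.25, 10.25, 83.25, 6.25.
Maximum is 83.25, attained at A_3.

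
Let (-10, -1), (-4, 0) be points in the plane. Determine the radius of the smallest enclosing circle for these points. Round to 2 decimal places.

3.04

The smallest circle enclosing two points has them as diameter endpoints.
Centre = midpoint = (-7, -0.5); r² = |(-10, -1)−(-4, 0)|²/4 = 37/4 = 9.25.
r = √(9.25) ≈ 3.04.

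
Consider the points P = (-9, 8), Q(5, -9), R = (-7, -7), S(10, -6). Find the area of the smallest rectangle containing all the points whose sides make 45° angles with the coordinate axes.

297

In coordinates u = x + y, v = x − y the rectangle is axis-aligned; the map (x,y)→(u,v) scales areas by 2.
u-values: -1, -4, -14, 4; range = 4 − (-14) = 18.
v-values: -17, 14, 0, 16; range = 16 − (-17) = 33.
Area = (18 × 33) / 2 = 297.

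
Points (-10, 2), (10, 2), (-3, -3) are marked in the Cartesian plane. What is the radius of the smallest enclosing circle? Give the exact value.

10

Call the three points A, B, C in the order given.
Side lengths²: AB² = 400, AC² = 74, BC² = 194.
Since AB² = 400 ≥ 194 + 74 = 268, the angle opposite AB is not acute, so the smallest enclosing circle has AB as diameter.
Centre = midpoint of AB = (0, 2), r² = 400/4 = 100.
r = √100 = 10.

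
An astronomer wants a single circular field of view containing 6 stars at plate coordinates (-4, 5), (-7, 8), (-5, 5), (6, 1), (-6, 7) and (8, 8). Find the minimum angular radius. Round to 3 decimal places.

7.678

A smallest enclosing disk is always determined by at most three of the input points on its boundary.
The minimum enclosing circle is determined by three boundary points: (-7, 8), (6, 1), (8, 8).
Their circumcentre is (0.5, 89/14) with r² = 5777/98.
The farthest remaining point (-6, 7) is at distance² 4181/98 ≤ 5777/98.
r = √(5777/98) ≈ 7.678.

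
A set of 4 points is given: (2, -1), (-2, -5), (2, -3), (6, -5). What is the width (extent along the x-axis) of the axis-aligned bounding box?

max x = 6, min x = -2, so width = 8.

8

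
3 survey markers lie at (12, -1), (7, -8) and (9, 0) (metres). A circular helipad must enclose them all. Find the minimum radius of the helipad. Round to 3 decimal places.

Call the three points A, B, C in the order given.
Side lengths²: AB² = 74, AC² = 10, BC² = 68.
Since AB² = 74 < 68 + 10 = 78, the triangle is acute, so the smallest enclosing circle is the circumcircle.
Circumcentre = (120/13, -56/13), r² = 3145/169.
r = √(3145/169) ≈ 4.314.

4.314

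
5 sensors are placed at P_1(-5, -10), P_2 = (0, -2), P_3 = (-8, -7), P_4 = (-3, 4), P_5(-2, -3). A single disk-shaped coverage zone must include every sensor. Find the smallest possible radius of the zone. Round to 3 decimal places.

The minimum enclosing circle of a finite set is fixed by two of the points (as a diameter) or three (as a circumcircle).
The farthest pair is P_1–P_4 with squared distance 200. The circle on this segment as diameter has centre (-4, -3) and r² = 200/4 = 50.
Check P_2: distance² to centre = 17 ≤ 50, so it lies inside.
All remaining points lie in this disk, and no smaller disk contains both endpoints, so this is the minimum enclosing circle.
r = √50 ≈ 7.071.

7.071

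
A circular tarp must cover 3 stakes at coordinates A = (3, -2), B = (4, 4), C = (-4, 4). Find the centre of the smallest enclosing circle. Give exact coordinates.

Side lengths²: AB² = 37, AC² = 85, BC² = 64.
Since AC² = 85 < 64 + 37 = 101, the triangle is acute, so the smallest enclosing circle is the circumcircle.
Circumcentre = (0, 19/12), r² = 3145/144.
Centre = (0, 19/12).

(0, 19/12)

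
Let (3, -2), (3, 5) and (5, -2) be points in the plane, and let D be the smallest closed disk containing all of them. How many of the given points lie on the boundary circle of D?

3

Call the three points A, B, C in the order given.
Side lengths²: AB² = 49, AC² = 4, BC² = 53.
Since BC² = 53 ≥ 49 + 4 = 53, the angle opposite BC is not acute, so the smallest enclosing circle has BC as diameter.
Centre = midpoint of BC = (4, 1.5), r² = 53/4 = 13.25.
The points at distance exactly r from the centre are (3, -2), (3, 5), (5, -2) — 3 points.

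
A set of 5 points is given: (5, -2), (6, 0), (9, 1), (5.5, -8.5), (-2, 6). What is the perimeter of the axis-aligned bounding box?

Width = max x − min x = 9 − (-2) = 11.
Height = max y − min y = 6 − (-8.5) = 14.5.
Perimeter = 2(11 + 14.5) = 51.

51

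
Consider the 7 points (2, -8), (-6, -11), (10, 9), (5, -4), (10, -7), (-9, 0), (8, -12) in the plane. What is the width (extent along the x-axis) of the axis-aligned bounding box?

19

max x = 10, min x = -9, so width = 19.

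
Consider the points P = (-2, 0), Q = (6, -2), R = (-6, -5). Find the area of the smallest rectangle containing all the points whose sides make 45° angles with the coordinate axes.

In coordinates u = x + y, v = x − y the rectangle is axis-aligned; the map (x,y)→(u,v) scales areas by 2.
u-values: -2, 4, -11; range = 4 − (-11) = 15.
v-values: -2, 8, -1; range = 8 − (-2) = 10.
Area = (15 × 10) / 2 = 75.

75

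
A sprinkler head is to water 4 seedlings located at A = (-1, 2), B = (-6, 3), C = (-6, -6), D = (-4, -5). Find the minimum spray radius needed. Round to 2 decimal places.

The minimum enclosing circle of a finite set is fixed by two of the points (as a diameter) or three (as a circumcircle).
The minimum enclosing circle is determined by three boundary points: A, B, C.
Their circumcentre is (-4.3, -1.5) with r² = 23.14.
The farthest remaining point D is at distance² 12.34 ≤ 23.14.
r = √(23.14) ≈ 4.81.

4.81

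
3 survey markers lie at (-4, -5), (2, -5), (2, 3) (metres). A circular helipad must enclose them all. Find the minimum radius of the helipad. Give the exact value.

5

Call the three points A, B, C in the order given.
Side lengths²: AB² = 36, AC² = 100, BC² = 64.
Since AC² = 100 ≥ 64 + 36 = 100, the angle opposite AC is not acute, so the smallest enclosing circle has AC as diameter.
Centre = midpoint of AC = (-1, -1), r² = 100/4 = 25.
r = √25 = 5.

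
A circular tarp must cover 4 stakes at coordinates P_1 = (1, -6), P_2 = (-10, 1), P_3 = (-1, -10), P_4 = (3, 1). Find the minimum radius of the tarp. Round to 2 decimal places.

7.56

By Welzl's lemma the MEC is supported by two points (diametrically opposite) or three points (on a circumcircle).
The minimum enclosing circle is determined by three boundary points: P_2, P_3, P_4.
Their circumcentre is (-3.5, -63/22) with r² = 13837/242.
The farthest remaining point P_1 is at distance² 7281/242 ≤ 13837/242.
r = √(13837/242) ≈ 7.56.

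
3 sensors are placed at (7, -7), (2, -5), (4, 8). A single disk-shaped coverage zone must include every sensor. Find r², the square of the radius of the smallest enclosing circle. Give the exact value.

58.5

Call the three points A, B, C in the order given.
Side lengths²: AB² = 29, AC² = 234, BC² = 173.
Since AC² = 234 ≥ 173 + 29 = 202, the angle opposite AC is not acute, so the smallest enclosing circle has AC as diameter.
Centre = midpoint of AC = (5.5, 0.5), r² = 234/4 = 58.5.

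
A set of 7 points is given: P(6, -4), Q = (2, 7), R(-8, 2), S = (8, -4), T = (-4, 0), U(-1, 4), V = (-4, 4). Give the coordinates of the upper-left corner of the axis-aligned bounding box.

x-range [-8, 8], y-range [-4, 7].
The upper-left corner is (-8, 7).

(-8, 7)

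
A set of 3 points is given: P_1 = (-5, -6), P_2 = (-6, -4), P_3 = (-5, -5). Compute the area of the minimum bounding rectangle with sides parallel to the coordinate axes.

2

x ranges over [-6, -5], width 1.
y ranges over [-6, -4], height 2.
Area = 1 × 2 = 2.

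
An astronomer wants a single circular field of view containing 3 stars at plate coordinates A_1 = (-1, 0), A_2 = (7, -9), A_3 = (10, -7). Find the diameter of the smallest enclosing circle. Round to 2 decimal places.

13.04

Side lengths²: A_1A_2² = 145, A_1A_3² = 170, A_2A_3² = 13.
Since A_1A_3² = 170 ≥ 145 + 13 = 158, the angle opposite A_1A_3 is not acute, so the smallest enclosing circle has A_1A_3 as diameter.
Centre = midpoint of A_1A_3 = (4.5, -3.5), r² = 170/4 = 42.5.
Diameter = 2r = 2√(42.5) ≈ 13.04.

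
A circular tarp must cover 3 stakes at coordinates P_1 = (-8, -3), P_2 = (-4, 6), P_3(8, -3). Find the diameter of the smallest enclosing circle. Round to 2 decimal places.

Side lengths²: P_1P_2² = 97, P_1P_3² = 256, P_2P_3² = 225.
Since P_1P_3² = 256 < 225 + 97 = 322, the triangle is acute, so the smallest enclosing circle is the circumcircle.
Circumcentre = (0, -7/6), r² = 2425/36.
Diameter = 2r = 2√(2425/36) ≈ 16.41.

16.41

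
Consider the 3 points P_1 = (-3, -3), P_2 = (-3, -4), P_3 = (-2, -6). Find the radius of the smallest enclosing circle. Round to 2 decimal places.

Side lengths²: P_1P_2² = 1, P_1P_3² = 10, P_2P_3² = 5.
Since P_1P_3² = 10 ≥ 5 + 1 = 6, the angle opposite P_1P_3 is not acute, so the smallest enclosing circle has P_1P_3 as diameter.
Centre = midpoint of P_1P_3 = (-2.5, -4.5), r² = 10/4 = 2.5.
r = √(2.5) ≈ 1.58.

1.58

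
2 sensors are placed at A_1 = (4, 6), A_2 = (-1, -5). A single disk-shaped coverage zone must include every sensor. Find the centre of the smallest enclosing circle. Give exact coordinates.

(1.5, 0.5)

The smallest circle enclosing two points has them as diameter endpoints.
Centre = midpoint = (1.5, 0.5); r² = |A_1A_2|²/4 = 146/4 = 36.5.
Centre = (1.5, 0.5).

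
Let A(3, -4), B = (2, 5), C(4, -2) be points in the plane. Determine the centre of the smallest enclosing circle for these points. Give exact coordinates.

Side lengths²: AB² = 82, AC² = 5, BC² = 53.
Since AB² = 82 ≥ 53 + 5 = 58, the angle opposite AB is not acute, so the smallest enclosing circle has AB as diameter.
Centre = midpoint of AB = (2.5, 0.5), r² = 82/4 = 20.5.
Centre = (2.5, 0.5).

(2.5, 0.5)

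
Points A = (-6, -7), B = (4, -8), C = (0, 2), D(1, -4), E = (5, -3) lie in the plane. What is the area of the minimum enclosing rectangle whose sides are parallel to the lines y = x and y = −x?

In coordinates u = x + y, v = x − y the rectangle is axis-aligned; the map (x,y)→(u,v) scales areas by 2.
u-values: -13, -4, 2, -3, 2; range = 2 − (-13) = 15.
v-values: 1, 12, -2, 5, 8; range = 12 − (-2) = 14.
Area = (15 × 14) / 2 = 105.

105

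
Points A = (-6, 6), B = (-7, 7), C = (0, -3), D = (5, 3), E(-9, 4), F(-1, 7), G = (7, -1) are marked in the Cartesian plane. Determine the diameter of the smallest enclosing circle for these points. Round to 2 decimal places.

16.76

A smallest enclosing disk is always determined by at most three of the input points on its boundary.
The farthest pair is E–G with squared distance 281. The circle on this segment as diameter has centre (-1, 1.5) and r² = 281/4 = 70.25.
Check A: distance² to centre = 45.25 ≤ 70.25, so it lies inside.
All remaining points lie in this disk, and no smaller disk contains both endpoints, so this is the minimum enclosing circle.
Diameter = 2r = 2√(70.25) ≈ 16.76.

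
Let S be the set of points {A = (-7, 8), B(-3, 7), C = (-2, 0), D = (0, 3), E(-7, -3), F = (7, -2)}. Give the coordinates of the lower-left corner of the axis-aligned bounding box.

x-range [-7, 7], y-range [-3, 8].
The lower-left corner is (-7, -3).

(-7, -3)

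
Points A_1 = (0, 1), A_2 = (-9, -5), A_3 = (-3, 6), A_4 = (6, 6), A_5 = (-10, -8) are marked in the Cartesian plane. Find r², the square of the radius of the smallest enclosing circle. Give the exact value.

The farthest pair is A_4–A_5 with squared distance 452. The circle on this segment as diameter has centre (-2, -1) and r² = 452/4 = 113.
Check A_1: distance² to centre = 8 ≤ 113, so it lies inside.
All remaining points lie in this disk, and no smaller disk contains both endpoints, so this is the minimum enclosing circle.

113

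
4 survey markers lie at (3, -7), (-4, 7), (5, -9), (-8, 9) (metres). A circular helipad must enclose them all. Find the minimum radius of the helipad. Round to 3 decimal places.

11.102

By Welzl's lemma the MEC is supported by two points (diametrically opposite) or three points (on a circumcircle).
The farthest pair is (5, -9)–(-8, 9) with squared distance 493. The circle on this segment as diameter has centre (-1.5, 0) and r² = 493/4 = 123.25.
Check (3, -7): distance² to centre = 69.25 ≤ 123.25, so it lies inside.
All remaining points lie in this disk, and no smaller disk contains both endpoints, so this is the minimum enclosing circle.
r = √(123.25) ≈ 11.102.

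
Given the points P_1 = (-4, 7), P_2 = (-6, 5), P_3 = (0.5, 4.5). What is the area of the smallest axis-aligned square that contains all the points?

The bounding box has width 6.5 and height 2.5.
An axis-aligned square enclosing the set must have side ≥ max(width, height).
So the minimum side is max(6.5, 2.5) = 6.5.
Area = 6.5² = 42.25.

42.25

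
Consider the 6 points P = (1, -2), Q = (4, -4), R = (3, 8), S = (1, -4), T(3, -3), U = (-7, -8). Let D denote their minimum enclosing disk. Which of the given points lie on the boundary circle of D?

By Welzl's lemma the MEC is supported by two points (diametrically opposite) or three points (on a circumcircle).
The farthest pair is R–U with squared distance 356. The circle on this segment as diameter has centre (-2, 0) and r² = 356/4 = 89.
Check P: distance² to centre = 13 ≤ 89, so it lies inside.
All remaining points lie in this disk, and no smaller disk contains both endpoints, so this is the minimum enclosing circle.
The points at distance exactly r from the centre are R, U — 2 points.

R, U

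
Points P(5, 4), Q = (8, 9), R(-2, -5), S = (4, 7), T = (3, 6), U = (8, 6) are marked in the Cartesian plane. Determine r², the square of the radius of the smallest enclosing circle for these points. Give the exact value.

The minimum enclosing circle of a finite set is fixed by two of the points (as a diameter) or three (as a circumcircle).
The farthest pair is Q–R with squared distance 296. The circle on this segment as diameter has centre (3, 2) and r² = 296/4 = 74.
Check P: distance² to centre = 8 ≤ 74, so it lies inside.
All remaining points lie in this disk, and no smaller disk contains both endpoints, so this is the minimum enclosing circle.

74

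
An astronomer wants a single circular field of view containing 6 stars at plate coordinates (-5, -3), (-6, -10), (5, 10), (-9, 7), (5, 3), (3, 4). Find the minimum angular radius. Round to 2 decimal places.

A smallest enclosing disk is always determined by at most three of the input points on its boundary.
The farthest pair is (-6, -10)–(5, 10) with squared distance 521. The circle on this segment as diameter has centre (-0.5, 0) and r² = 521/4 = 130.25.
Check (-5, -3): distance² to centre = 29.25 ≤ 130.25, so it lies inside.
All remaining points lie in this disk, and no smaller disk contains both endpoints, so this is the minimum enclosing circle.
r = √(130.25) ≈ 11.41.

11.41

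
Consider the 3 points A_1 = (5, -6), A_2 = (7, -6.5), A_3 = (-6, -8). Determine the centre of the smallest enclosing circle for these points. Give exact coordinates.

Side lengths²: A_1A_2² = 4.25, A_1A_3² = 125, A_2A_3² = 171.25.
Since A_2A_3² = 171.25 ≥ 125 + 4.25 = 129.25, the angle opposite A_2A_3 is not acute, so the smallest enclosing circle has A_2A_3 as diameter.
Centre = midpoint of A_2A_3 = (0.5, -7.25), r² = 171.25/4 = 42.8125.
Centre = (0.5, -7.25).

(0.5, -7.25)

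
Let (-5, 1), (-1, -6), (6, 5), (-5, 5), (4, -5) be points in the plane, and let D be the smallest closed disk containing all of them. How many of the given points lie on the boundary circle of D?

The minimum enclosing circle of a finite set is fixed by two of the points (as a diameter) or three (as a circumcircle).
The minimum enclosing circle is determined by three boundary points: (-1, -6), (6, 5), (-5, 5).
Their circumcentre is (0.5, 17/22) with r² = 11645/242.
The farthest remaining point (4, -5) is at distance² 11029/242 ≤ 11645/242.
The points at distance exactly r from the centre are (-1, -6), (6, 5), (-5, 5) — 3 points.

3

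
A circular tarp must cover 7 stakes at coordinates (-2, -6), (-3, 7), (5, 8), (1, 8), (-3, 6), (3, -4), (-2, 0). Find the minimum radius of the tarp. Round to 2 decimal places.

7.83

A smallest enclosing disk is always determined by at most three of the input points on its boundary.
The farthest pair is (-2, -6)–(5, 8) with squared distance 245. The circle on this segment as diameter has centre (1.5, 1) and r² = 245/4 = 61.25.
Check (-3, 7): distance² to centre = 56.25 ≤ 61.25, so it lies inside.
All remaining points lie in this disk, and no smaller disk contains both endpoints, so this is the minimum enclosing circle.
r = √(61.25) ≈ 7.83.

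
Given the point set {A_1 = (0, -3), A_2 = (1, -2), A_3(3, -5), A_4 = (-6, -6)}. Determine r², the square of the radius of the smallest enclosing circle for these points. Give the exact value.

By Welzl's lemma the MEC is supported by two points (diametrically opposite) or three points (on a circumcircle).
The farthest pair is A_3–A_4 with squared distance 82. The circle on this segment as diameter has centre (-1.5, -5.5) and r² = 82/4 = 20.5.
Check A_1: distance² to centre = 8.5 ≤ 20.5, so it lies inside.
All remaining points lie in this disk, and no smaller disk contains both endpoints, so this is the minimum enclosing circle.

20.5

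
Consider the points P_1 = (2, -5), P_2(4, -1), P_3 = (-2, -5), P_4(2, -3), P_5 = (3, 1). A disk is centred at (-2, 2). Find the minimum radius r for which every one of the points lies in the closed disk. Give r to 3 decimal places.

The required radius is the distance from (-2, 2) to the farthest point.
Squared distances: 65, 45, 49, 41, 26.
Maximum is 65, attained at P_1.
r = √65 ≈ 8.062.

8.062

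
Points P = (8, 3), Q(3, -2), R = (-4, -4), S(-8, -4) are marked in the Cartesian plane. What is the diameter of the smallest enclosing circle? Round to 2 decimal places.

17.46

The farthest pair is P–S with squared distance 305. The circle on this segment as diameter has centre (0, -0.5) and r² = 305/4 = 76.25.
Check Q: distance² to centre = 11.25 ≤ 76.25, so it lies inside.
All remaining points lie in this disk, and no smaller disk contains both endpoints, so this is the minimum enclosing circle.
Diameter = 2r = 2√(76.25) ≈ 17.46.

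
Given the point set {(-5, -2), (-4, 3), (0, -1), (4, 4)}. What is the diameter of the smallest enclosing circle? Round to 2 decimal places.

10.82

The farthest pair is (-5, -2)–(4, 4) with squared distance 117. The circle on this segment as diameter has centre (-0.5, 1) and r² = 117/4 = 29.25.
Check (-4, 3): distance² to centre = 16.25 ≤ 29.25, so it lies inside.
All remaining points lie in this disk, and no smaller disk contains both endpoints, so this is the minimum enclosing circle.
Diameter = 2r = 2√(29.25) ≈ 10.82.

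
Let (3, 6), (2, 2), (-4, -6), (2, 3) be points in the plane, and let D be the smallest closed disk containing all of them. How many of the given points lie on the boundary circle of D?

2

The minimum enclosing circle of a finite set is fixed by two of the points (as a diameter) or three (as a circumcircle).
The farthest pair is (3, 6)–(-4, -6) with squared distance 193. The circle on this segment as diameter has centre (-0.5, 0) and r² = 193/4 = 48.25.
Check (2, 2): distance² to centre = 10.25 ≤ 48.25, so it lies inside.
All remaining points lie in this disk, and no smaller disk contains both endpoints, so this is the minimum enclosing circle.
The points at distance exactly r from the centre are (3, 6), (-4, -6) — 2 points.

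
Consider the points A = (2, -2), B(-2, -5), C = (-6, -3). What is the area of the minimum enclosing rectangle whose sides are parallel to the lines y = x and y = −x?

31.5

In coordinates u = x + y, v = x − y the rectangle is axis-aligned; the map (x,y)→(u,v) scales areas by 2.
u-values: 0, -7, -9; range = 0 − (-9) = 9.
v-values: 4, 3, -3; range = 4 − (-3) = 7.
Area = (9 × 7) / 2 = 31.5.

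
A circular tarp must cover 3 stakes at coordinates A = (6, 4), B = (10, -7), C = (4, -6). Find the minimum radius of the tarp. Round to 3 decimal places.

5.855

Side lengths²: AB² = 137, AC² = 104, BC² = 37.
Since AB² = 137 < 104 + 37 = 141, the triangle is acute, so the smallest enclosing circle is the circumcircle.
Circumcentre = (485/62, -97/62), r² = 65897/1922.
r = √(65897/1922) ≈ 5.855.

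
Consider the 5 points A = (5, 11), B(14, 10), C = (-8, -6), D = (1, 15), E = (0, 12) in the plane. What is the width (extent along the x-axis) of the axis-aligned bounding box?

22

max x = 14, min x = -8, so width = 22.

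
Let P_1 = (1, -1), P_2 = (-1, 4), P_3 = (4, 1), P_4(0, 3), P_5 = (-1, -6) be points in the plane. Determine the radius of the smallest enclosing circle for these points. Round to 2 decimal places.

5.02

A smallest enclosing disk is always determined by at most three of the input points on its boundary.
The minimum enclosing circle is determined by three boundary points: P_2, P_3, P_5.
Their circumcentre is (-0.6, -1) with r² = 25.16.
The farthest remaining point P_4 is at distance² 16.36 ≤ 25.16.
r = √(25.16) ≈ 5.02.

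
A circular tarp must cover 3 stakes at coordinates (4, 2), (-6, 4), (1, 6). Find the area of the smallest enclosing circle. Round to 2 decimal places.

Call the three points A, B, C in the order given.
Side lengths²: AB² = 104, AC² = 25, BC² = 53.
Since AB² = 104 ≥ 53 + 25 = 78, the angle opposite AB is not acute, so the smallest enclosing circle has AB as diameter.
Centre = midpoint of AB = (-1, 3), r² = 104/4 = 26.
Area = π·r² = π·26 ≈ 81.68.

81.68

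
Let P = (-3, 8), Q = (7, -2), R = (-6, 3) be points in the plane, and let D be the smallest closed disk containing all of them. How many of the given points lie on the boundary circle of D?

3

Side lengths²: PQ² = 200, PR² = 34, QR² = 194.
Since PQ² = 200 < 194 + 34 = 228, the triangle is acute, so the smallest enclosing circle is the circumcircle.
Circumcentre = (1.125, 2.125), r² = 51.53125.
The points at distance exactly r from the centre are P, Q, R — 3 points.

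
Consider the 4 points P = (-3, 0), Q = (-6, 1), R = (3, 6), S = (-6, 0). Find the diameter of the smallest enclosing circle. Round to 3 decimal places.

10.817

By Welzl's lemma the MEC is supported by two points (diametrically opposite) or three points (on a circumcircle).
The farthest pair is R–S with squared distance 117. The circle on this segment as diameter has centre (-1.5, 3) and r² = 117/4 = 29.25.
Check P: distance² to centre = 11.25 ≤ 29.25, so it lies inside.
All remaining points lie in this disk, and no smaller disk contains both endpoints, so this is the minimum enclosing circle.
Diameter = 2r = 2√(29.25) ≈ 10.817.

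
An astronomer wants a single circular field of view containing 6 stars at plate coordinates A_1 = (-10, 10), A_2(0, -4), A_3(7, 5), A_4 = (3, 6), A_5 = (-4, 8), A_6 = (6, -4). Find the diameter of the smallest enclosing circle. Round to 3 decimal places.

A smallest enclosing disk is always determined by at most three of the input points on its boundary.
The farthest pair is A_1–A_6 with squared distance 452. The circle on this segment as diameter has centre (-2, 3) and r² = 452/4 = 113.
Check A_2: distance² to centre = 53 ≤ 113, so it lies inside.
All remaining points lie in this disk, and no smaller disk contains both endpoints, so this is the minimum enclosing circle.
Diameter = 2r = 2√113 ≈ 21.260.

21.260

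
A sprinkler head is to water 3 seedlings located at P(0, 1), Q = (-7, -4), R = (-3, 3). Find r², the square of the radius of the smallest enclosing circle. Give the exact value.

Side lengths²: PQ² = 74, PR² = 13, QR² = 65.
Since PQ² = 74 < 65 + 13 = 78, the triangle is acute, so the smallest enclosing circle is the circumcircle.
Circumcentre = (-213/58, -73/58), r² = 31265/1682.

31265/1682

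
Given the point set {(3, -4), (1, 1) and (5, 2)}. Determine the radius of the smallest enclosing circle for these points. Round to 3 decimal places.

3.192

Call the three points A, B, C in the order given.
Side lengths²: AB² = 29, AC² = 40, BC² = 17.
Since AC² = 40 < 29 + 17 = 46, the triangle is acute, so the smallest enclosing circle is the circumcircle.
Circumcentre = (79/22, -19/22), r² = 2465/242.
r = √(2465/242) ≈ 3.192.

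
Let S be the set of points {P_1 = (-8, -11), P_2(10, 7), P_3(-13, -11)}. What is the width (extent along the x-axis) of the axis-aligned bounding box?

23

max x = 10, min x = -13, so width = 23.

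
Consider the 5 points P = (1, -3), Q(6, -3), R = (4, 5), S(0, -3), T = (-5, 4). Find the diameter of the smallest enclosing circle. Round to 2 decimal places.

By Welzl's lemma the MEC is supported by two points (diametrically opposite) or three points (on a circumcircle).
The farthest pair is Q–T with squared distance 170. The circle on this segment as diameter has centre (0.5, 0.5) and r² = 170/4 = 42.5.
Check P: distance² to centre = 12.5 ≤ 42.5, so it lies inside.
All remaining points lie in this disk, and no smaller disk contains both endpoints, so this is the minimum enclosing circle.
Diameter = 2r = 2√(42.5) ≈ 13.04.

13.04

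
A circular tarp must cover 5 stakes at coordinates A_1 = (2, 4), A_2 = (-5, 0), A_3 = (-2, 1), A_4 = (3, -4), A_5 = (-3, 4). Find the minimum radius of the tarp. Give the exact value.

The minimum enclosing circle of a finite set is fixed by two of the points (as a diameter) or three (as a circumcircle).
The farthest pair is A_4–A_5 with squared distance 100. The circle on this segment as diameter has centre (0, 0) and r² = 100/4 = 25.
Check A_1: distance² to centre = 20 ≤ 25, so it lies inside.
All remaining points lie in this disk, and no smaller disk contains both endpoints, so this is the minimum enclosing circle.
r = √25 = 5.

5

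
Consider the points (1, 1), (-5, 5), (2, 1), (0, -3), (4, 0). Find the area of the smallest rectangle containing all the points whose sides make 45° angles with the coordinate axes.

49

In coordinates u = x + y, v = x − y the rectangle is axis-aligned; the map (x,y)→(u,v) scales areas by 2.
u-values: 2, 0, 3, -3, 4; range = 4 − (-3) = 7.
v-values: 0, -10, 1, 3, 4; range = 4 − (-10) = 14.
Area = (7 × 14) / 2 = 49.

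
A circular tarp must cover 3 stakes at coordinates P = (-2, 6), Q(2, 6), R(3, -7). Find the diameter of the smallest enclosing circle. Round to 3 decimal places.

13.928

Side lengths²: PQ² = 16, PR² = 194, QR² = 170.
Since PR² = 194 ≥ 170 + 16 = 186, the angle opposite PR is not acute, so the smallest enclosing circle has PR as diameter.
Centre = midpoint of PR = (0.5, -0.5), r² = 194/4 = 48.5.
Diameter = 2r = 2√(48.5) ≈ 13.928.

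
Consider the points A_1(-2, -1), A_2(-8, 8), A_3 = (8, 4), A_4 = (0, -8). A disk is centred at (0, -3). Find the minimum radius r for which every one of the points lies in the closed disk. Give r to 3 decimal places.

The required radius is the distance from (0, -3) to the farthest point.
Squared distances: 8, 185, 113, 25.
Maximum is 185, attained at A_2.
r = √185 ≈ 13.601.

13.601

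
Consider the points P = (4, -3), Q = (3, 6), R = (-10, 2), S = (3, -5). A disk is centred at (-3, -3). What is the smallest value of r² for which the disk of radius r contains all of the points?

117

The required radius is the distance from (-3, -3) to the farthest point.
Squared distances: 49, 117, 74, 40.
Maximum is 117, attained at Q.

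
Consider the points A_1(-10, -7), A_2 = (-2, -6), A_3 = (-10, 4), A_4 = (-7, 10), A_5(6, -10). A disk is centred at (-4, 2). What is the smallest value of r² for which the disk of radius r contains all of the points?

244

The required radius is the distance from (-4, 2) to the farthest point.
Squared distances: 117, 68, 40, 73, 244.
Maximum is 244, attained at A_5.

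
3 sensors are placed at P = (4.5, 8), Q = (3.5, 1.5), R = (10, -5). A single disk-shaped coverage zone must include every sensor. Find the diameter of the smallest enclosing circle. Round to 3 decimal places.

14.116

Side lengths²: PQ² = 43.25, PR² = 199.25, QR² = 84.5.
Since PR² = 199.25 ≥ 84.5 + 43.25 = 127.75, the angle opposite PR is not acute, so the smallest enclosing circle has PR as diameter.
Centre = midpoint of PR = (7.25, 1.5), r² = 199.25/4 = 49.8125.
Diameter = 2r = 2√(49.8125) ≈ 14.116.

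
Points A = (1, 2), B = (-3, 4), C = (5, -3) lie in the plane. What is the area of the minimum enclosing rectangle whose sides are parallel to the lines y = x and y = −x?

In coordinates u = x + y, v = x − y the rectangle is axis-aligned; the map (x,y)→(u,v) scales areas by 2.
u-values: 3, 1, 2; range = 3 − 1 = 2.
v-values: -1, -7, 8; range = 8 − (-7) = 15.
Area = (2 × 15) / 2 = 15.

15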